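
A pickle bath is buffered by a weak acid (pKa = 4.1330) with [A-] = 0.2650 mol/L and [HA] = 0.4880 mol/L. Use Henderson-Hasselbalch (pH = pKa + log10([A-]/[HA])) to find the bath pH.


ratio = [A-] / [HA] = 0.2650 / 0.4880 = 0.5430
log10(ratio) = -0.2652
pH = pKa + log10(ratio) = 4.1330 - 0.2652 = 3.8678


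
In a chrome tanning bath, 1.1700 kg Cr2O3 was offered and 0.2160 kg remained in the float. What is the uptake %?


Formula: Uptake = (offered - residual) / offered * 100
Substituting: Uptake = (1.1700 - 0.2160) / 1.1700 * 100
Result: 81.5385 %


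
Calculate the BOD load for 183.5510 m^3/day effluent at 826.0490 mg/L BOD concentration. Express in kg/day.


Formula: BOD_load = volume * conc / 1000
Substituting: BOD_load = 183.5510 * 826.0490 / 1000
Result: 151.6221 kg/day


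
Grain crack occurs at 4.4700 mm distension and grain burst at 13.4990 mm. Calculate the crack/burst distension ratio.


Formula: Ratio = crack / burst
Substituting: Ratio = 4.4700 / 13.4990
Result: 0.3311


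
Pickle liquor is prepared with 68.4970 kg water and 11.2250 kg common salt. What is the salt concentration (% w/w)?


Formula: Conc = salt / (water + salt) * 100
Substituting: Conc = 11.2250 / (68.4970 + 11.2250) * 100
Result: 14.0802 %


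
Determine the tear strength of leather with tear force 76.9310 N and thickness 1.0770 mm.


Formula: Tear strength = force / thickness
Substituting: Tear strength = 76.9310 / 1.0770
Result: 71.4308 N/mm


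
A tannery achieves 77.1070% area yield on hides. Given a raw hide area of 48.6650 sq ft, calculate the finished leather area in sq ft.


Formula: finished = raw * yield / 100
Substituting: finished = 48.6650 * 77.1070 / 100
Result: 37.5241 sq ft


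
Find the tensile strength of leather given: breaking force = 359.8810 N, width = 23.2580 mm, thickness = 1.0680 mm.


Formula: TS = force / (width * thickness)
Substituting: TS = 359.8810 / (23.2580 * 1.0680)
Result: 14.4882 N/mm^2


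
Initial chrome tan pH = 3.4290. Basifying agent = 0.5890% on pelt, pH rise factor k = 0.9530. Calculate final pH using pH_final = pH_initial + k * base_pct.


Formula: pH_final = pH_initial + k * base_pct
Substituting: pH_final = 3.4290 + 0.9530 * 0.5890
Result: 3.9903


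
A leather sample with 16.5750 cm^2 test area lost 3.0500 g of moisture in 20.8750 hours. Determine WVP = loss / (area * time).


Formula: WVP = loss / (area * time)
Substituting: WVP = 3.0500 / (16.5750 * 20.8750)
Result: 0.00881495 g/(cm^2*hr)


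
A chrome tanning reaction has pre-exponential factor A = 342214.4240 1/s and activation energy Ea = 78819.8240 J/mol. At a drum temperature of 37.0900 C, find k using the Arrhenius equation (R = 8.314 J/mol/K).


T_K = T_C + 273.15 = 37.0900 + 273.15 = 310.2400 K
exponent = -Ea / (R * T_K) = -78819.8240 / (8.314 * 310.2400) = -30.5582
k = A * exp(exponent) = 342214.4240 * exp(-30.5582) = 1.8325e-08 1/s


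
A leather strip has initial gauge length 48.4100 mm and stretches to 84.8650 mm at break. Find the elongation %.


Formula: Elongation = (Lf - L0) / L0 * 100
Substituting: Elongation = (84.8650 - 48.4100) / 48.4100 * 100
Result: 75.3047 %


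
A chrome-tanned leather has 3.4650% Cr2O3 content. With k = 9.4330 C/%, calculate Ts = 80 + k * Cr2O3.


Formula: Ts = 80 + k * Cr2O3
Substituting: Ts = 80 + 9.4330 * 3.4650
Result: 112.6853 C


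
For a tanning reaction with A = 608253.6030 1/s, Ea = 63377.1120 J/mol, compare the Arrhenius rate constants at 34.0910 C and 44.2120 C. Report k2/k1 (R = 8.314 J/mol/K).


T1 = 34.0910 + 273.15 = 307.2410 K; T2 = 44.2120 + 273.15 = 317.3620 K
k1 = A * exp(-Ea/(R*T1)) = 608253.6030 * exp(-63377.1120/(8.314*307.2410)) = 1.0205e-05 1/s
k2 = A * exp(-Ea/(R*T2)) = 608253.6030 * exp(-63377.1120/(8.314*317.3620)) = 2.2515e-05 1/s
k2/k1 = 2.2515e-05 / 1.0205e-05 = 2.2061


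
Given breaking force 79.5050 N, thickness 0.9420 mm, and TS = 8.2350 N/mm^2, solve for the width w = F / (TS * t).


Formula: w = F / (TS * t)
Substituting: w = 79.5050 / (8.2350 * 0.9420)
Result: 10.2490 mm


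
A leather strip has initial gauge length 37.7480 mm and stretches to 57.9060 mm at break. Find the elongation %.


Formula: Elongation = (Lf - L0) / L0 * 100
Substituting: Elongation = (57.9060 - 37.7480) / 37.7480 * 100
Result: 53.4015 %


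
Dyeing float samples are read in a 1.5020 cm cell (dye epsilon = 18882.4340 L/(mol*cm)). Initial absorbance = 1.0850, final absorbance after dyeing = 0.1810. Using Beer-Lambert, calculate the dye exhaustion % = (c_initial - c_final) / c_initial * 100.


c_initial = A_i / (epsilon * l) = 1.0850 / (18882.4340 * 1.5020) = 3.8256e-05 mol/L
c_final = A_f / (epsilon * l) = 0.1810 / (18882.4340 * 1.5020) = 6.3819e-06 mol/L
Exhaustion = (c_initial - c_final) / c_initial * 100 = (3.8256e-05 - 6.3819e-06) / 3.8256e-05 * 100 = 83.3180 %


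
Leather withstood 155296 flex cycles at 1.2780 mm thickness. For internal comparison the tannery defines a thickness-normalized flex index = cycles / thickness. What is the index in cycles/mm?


Formula: Index = cycles / thickness
Substituting: Index = 155296 / 1.2780
Result: 121514.8670 cycles/mm


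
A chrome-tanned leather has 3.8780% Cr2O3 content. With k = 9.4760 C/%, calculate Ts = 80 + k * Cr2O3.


Formula: Ts = 80 + k * Cr2O3
Substituting: Ts = 80 + 9.4760 * 3.8780
Result: 116.7479 C


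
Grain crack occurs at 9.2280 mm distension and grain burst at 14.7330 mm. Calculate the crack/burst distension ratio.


Formula: Ratio = crack / burst
Substituting: Ratio = 9.2280 / 14.7330
Result: 0.6263


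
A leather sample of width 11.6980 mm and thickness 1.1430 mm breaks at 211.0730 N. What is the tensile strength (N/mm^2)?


Formula: TS = force / (width * thickness)
Substituting: TS = 211.0730 / (11.6980 * 1.1430)
Result: 15.7861 N/mm^2


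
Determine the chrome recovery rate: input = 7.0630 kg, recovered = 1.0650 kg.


Formula: Recovery = recovered / input * 100
Substituting: Recovery = 1.0650 / 7.0630 * 100
Result: 15.0786 %


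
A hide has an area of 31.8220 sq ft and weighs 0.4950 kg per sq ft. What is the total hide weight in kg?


Formula: Weight = area * weight_per_sqft
Substituting: Weight = 31.8220 * 0.4950
Result: 15.7519 kg


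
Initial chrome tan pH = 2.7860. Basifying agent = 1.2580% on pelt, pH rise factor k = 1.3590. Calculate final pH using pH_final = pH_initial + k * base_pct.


Formula: pH_final = pH_initial + k * base_pct
Substituting: pH_final = 2.7860 + 1.3590 * 1.2580
Result: 4.4956


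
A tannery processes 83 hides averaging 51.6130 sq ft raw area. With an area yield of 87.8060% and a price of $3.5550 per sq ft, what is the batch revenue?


Raw_total = N * avg_area = 83 * 51.6130 = 4283.8790 sq ft
Finished = Raw_total * yield / 100 = 4283.8790 * 87.8060 / 100 = 3761.5028 sq ft
Value = Finished * price = 3761.5028 * 3.5550 = 13372.1424 $


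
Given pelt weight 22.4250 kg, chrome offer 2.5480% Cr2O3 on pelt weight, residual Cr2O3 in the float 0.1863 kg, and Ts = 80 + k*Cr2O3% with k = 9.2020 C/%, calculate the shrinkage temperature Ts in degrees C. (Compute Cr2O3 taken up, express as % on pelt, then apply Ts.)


Offered = pelt * offer_pct / 100 = 22.4250 * 2.5480 / 100 = 0.5714 kg
Uptake = offered - residual = 0.5714 - 0.1863 = 0.3851 kg
Cr2O3% on pelt = uptake / pelt * 100 = 0.3851 / 22.4250 * 100 = 1.7172 %
Ts = 80 + k * Cr2O3% = 80 + 9.2020 * 1.7172 = 95.8020 C


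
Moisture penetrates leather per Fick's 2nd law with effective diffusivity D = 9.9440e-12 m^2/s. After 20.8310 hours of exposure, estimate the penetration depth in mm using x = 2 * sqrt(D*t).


t = 20.8310 hr * 3600 = 74991.6000 s
D * t = 9.9440e-12 * 74991.6000 = 7.4572e-07
x = 2 * sqrt(D*t) = 2 * sqrt(7.4572e-07) = 0.0017271 m = 1.7271 mm


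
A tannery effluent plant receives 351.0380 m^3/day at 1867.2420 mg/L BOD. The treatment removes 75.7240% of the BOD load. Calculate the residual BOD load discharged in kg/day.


Load_in = volume * conc / 1000 = 351.0380 * 1867.2420 / 1000 = 655.4729 kg/day
Removed = Load_in * eff / 100 = 655.4729 * 75.7240 / 100 = 496.3503 kg/day
Load_out = Load_in - Removed = 655.4729 - 496.3503 = 159.1226 kg/day


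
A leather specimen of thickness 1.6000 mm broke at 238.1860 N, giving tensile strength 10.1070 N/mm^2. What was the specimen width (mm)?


Formula: w = F / (TS * t)
Substituting: w = 238.1860 / (10.1070 * 1.6000)
Result: 14.7290 mm


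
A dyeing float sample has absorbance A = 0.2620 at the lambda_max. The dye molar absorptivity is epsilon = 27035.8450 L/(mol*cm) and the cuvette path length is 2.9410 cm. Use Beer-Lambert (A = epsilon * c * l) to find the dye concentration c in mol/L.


Formula: c = A / (epsilon * l)
Substituting: c = 0.2620 / (27035.8450 * 2.9410)
Result: 3.2951e-06 mol/L


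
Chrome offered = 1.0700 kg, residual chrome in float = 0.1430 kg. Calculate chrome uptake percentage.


Formula: Uptake = (offered - residual) / offered * 100
Substituting: Uptake = (1.0700 - 0.1430) / 1.0700 * 100
Result: 86.6355 %


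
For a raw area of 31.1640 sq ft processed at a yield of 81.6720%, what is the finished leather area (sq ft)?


Formula: finished = raw * yield / 100
Substituting: finished = 31.1640 * 81.6720 / 100
Result: 25.4523 sq ft


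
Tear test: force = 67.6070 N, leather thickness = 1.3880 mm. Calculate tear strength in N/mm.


Formula: Tear strength = force / thickness
Substituting: Tear strength = 67.6070 / 1.3880
Result: 48.7082 N/mm


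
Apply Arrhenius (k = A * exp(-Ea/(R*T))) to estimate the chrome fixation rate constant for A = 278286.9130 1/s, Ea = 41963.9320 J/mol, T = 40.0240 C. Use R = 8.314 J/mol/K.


T_K = T_C + 273.15 = 40.0240 + 273.15 = 313.1740 K
exponent = -Ea / (R * T_K) = -41963.9320 / (8.314 * 313.1740) = -16.1169
k = A * exp(exponent) = 278286.9130 * exp(-16.1169) = 0.0278631 1/s


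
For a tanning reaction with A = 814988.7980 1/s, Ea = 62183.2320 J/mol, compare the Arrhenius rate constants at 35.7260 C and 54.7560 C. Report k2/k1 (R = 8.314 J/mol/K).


T1 = 35.7260 + 273.15 = 308.8760 K; T2 = 54.7560 + 273.15 = 327.9060 K
k1 = A * exp(-Ea/(R*T1)) = 814988.7980 * exp(-62183.2320/(8.314*308.8760)) = 2.4822e-05 1/s
k2 = A * exp(-Ea/(R*T2)) = 814988.7980 * exp(-62183.2320/(8.314*327.9060)) = 1.0119e-04 1/s
k2/k1 = 1.0119e-04 / 2.4822e-05 = 4.0767


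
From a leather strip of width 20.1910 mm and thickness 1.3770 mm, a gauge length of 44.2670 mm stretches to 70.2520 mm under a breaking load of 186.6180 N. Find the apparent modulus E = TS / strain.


TS = F / (w * t) = 186.6180 / (20.1910 * 1.3770) = 6.7122 N/mm^2
strain = (Lf - L0) / L0 = (70.2520 - 44.2670) / 44.2670 = 0.5870
E = TS / strain = 6.7122 / 0.5870 = 11.4346 N/mm^2


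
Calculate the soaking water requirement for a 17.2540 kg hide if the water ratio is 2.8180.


Formula: Water = hide_weight * ratio
Substituting: Water = 17.2540 * 2.8180
Result: 48.6218 kg


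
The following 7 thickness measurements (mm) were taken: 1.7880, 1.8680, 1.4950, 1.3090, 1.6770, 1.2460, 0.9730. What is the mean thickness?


Formula: Average = sum / n
Substituting: Average = 10.3560 / 7
Result: 1.4794 mm


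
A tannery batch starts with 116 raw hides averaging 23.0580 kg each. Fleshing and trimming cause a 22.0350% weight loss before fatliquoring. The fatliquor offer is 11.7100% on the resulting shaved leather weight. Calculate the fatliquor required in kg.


Total_raw = N * avg_wt = 116 * 23.0580 = 2674.7280 kg
Substrate = Total_raw * (1 - loss/100) = 2674.7280 * (1 - 22.0350/100) = 2085.3517 kg
Fat = Substrate * pct / 100 = 2085.3517 * 11.7100 / 100 = 244.1947 kg


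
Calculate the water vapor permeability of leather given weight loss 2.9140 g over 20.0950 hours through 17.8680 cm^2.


Formula: WVP = loss / (area * time)
Substituting: WVP = 2.9140 / (17.8680 * 20.0950)
Result: 0.00811569 g/(cm^2*hr)


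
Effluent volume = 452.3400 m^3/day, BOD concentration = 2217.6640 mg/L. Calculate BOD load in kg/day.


Formula: BOD_load = volume * conc / 1000
Substituting: BOD_load = 452.3400 * 2217.6640 / 1000
Result: 1003.1381 kg/day


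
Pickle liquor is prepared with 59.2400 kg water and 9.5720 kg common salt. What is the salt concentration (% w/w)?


Formula: Conc = salt / (water + salt) * 100
Substituting: Conc = 9.5720 / (59.2400 + 9.5720) * 100
Result: 13.9104 %


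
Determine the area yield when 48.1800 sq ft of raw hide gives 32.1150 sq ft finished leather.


Formula: Yield = finished / raw * 100
Substituting: Yield = 32.1150 / 48.1800 * 100
Result: 66.6563 %


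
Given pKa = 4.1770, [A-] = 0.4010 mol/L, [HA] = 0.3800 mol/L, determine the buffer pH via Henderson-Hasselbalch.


ratio = [A-] / [HA] = 0.4010 / 0.3800 = 1.0553
log10(ratio) = 0.0233608
pH = pKa + log10(ratio) = 4.1770 + 0.0233608 = 4.2004


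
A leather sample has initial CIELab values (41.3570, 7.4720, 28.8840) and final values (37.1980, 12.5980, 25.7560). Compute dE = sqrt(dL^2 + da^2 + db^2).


dL = -4.1590, da = 5.1260, db = -3.1280
dE = sqrt((-4.1590)^2 + 5.1260^2 + (-3.1280)^2) = 7.3046


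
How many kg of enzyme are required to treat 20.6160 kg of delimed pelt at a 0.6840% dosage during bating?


Formula: Enzyme = substrate * pct / 100
Substituting: Enzyme = 20.6160 * 0.6840 / 100
Result: 0.1410 kg


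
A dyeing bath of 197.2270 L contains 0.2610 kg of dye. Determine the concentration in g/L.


Formula: Conc = dye_mass(kg) / volume(L) * 1000
Substituting: Conc = 0.2610 / 197.2270 * 1000
Result: 1.3233 g/L


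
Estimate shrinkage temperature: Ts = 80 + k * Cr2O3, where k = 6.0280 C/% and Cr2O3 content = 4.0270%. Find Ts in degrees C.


Formula: Ts = 80 + k * Cr2O3
Substituting: Ts = 80 + 6.0280 * 4.0270
Result: 104.2748 C


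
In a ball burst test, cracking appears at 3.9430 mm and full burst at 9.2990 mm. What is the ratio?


Formula: Ratio = crack / burst
Substituting: Ratio = 3.9430 / 9.2990
Result: 0.4240


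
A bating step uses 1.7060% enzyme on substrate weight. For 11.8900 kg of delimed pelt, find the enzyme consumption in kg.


Formula: Enzyme = substrate * pct / 100
Substituting: Enzyme = 11.8900 * 1.7060 / 100
Result: 0.2028 kg


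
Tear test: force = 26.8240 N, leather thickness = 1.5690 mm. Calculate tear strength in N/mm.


Formula: Tear strength = force / thickness
Substituting: Tear strength = 26.8240 / 1.5690
Result: 17.0962 N/mm


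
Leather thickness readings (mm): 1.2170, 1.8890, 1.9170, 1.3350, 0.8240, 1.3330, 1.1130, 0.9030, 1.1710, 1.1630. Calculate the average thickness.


Formula: Average = sum / n
Substituting: Average = 12.8650 / 10
Result: 1.2865 mm


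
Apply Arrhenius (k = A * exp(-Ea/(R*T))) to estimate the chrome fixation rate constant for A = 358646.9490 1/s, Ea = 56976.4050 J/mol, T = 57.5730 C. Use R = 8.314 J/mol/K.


T_K = T_C + 273.15 = 57.5730 + 273.15 = 330.7230 K
exponent = -Ea / (R * T_K) = -56976.4050 / (8.314 * 330.7230) = -20.7215
k = A * exp(exponent) = 358646.9490 * exp(-20.7215) = 3.5929e-04 1/s


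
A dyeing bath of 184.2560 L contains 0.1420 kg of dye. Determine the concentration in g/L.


Formula: Conc = dye_mass(kg) / volume(L) * 1000
Substituting: Conc = 0.1420 / 184.2560 * 1000
Result: 0.7707 g/L


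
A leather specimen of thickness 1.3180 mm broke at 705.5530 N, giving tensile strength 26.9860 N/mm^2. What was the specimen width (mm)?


Formula: w = F / (TS * t)
Substituting: w = 705.5530 / (26.9860 * 1.3180)
Result: 19.8370 mm


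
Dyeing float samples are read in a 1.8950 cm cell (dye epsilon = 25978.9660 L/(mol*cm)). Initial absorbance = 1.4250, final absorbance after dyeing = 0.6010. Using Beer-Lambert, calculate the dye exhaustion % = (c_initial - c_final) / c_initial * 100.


c_initial = A_i / (epsilon * l) = 1.4250 / (25978.9660 * 1.8950) = 2.8946e-05 mol/L
c_final = A_f / (epsilon * l) = 0.6010 / (25978.9660 * 1.8950) = 1.2208e-05 mol/L
Exhaustion = (c_initial - c_final) / c_initial * 100 = (2.8946e-05 - 1.2208e-05) / 2.8946e-05 * 100 = 57.8246 %


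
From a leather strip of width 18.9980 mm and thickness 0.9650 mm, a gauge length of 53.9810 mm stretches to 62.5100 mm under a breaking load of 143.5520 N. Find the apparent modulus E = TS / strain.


TS = F / (w * t) = 143.5520 / (18.9980 * 0.9650) = 7.8302 N/mm^2
strain = (Lf - L0) / L0 = (62.5100 - 53.9810) / 53.9810 = 0.1580
E = TS / strain = 7.8302 / 0.1580 = 49.5584 N/mm^2


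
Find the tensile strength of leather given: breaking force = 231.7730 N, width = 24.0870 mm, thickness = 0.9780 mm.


Formula: TS = force / (width * thickness)
Substituting: TS = 231.7730 / (24.0870 * 0.9780)
Result: 9.8388 N/mm^2


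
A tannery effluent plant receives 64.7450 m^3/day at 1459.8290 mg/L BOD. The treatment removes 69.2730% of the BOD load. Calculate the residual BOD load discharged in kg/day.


Load_in = volume * conc / 1000 = 64.7450 * 1459.8290 / 1000 = 94.5166 kg/day
Removed = Load_in * eff / 100 = 94.5166 * 69.2730 / 100 = 65.4745 kg/day
Load_out = Load_in - Removed = 94.5166 - 65.4745 = 29.0421 kg/day


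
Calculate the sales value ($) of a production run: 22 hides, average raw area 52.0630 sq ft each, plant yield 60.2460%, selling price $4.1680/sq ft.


Raw_total = N * avg_area = 22 * 52.0630 = 1145.3860 sq ft
Finished = Raw_total * yield / 100 = 1145.3860 * 60.2460 / 100 = 690.0492 sq ft
Value = Finished * price = 690.0492 * 4.1680 = 2876.1253 $


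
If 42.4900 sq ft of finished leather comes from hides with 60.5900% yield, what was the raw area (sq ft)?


Formula: raw = finished * 100 / yield
Substituting: raw = 42.4900 * 100 / 60.5900
Result: 70.1271 sq ft


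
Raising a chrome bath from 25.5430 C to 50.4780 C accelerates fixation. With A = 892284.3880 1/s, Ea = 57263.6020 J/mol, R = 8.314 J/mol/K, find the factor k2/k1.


T1 = 25.5430 + 273.15 = 298.6930 K; T2 = 50.4780 + 273.15 = 323.6280 K
k1 = A * exp(-Ea/(R*T1)) = 892284.3880 * exp(-57263.6020/(8.314*298.6930)) = 8.6305e-05 1/s
k2 = A * exp(-Ea/(R*T2)) = 892284.3880 * exp(-57263.6020/(8.314*323.6280)) = 5.1007e-04 1/s
k2/k1 = 5.1007e-04 / 8.6305e-05 = 5.9101


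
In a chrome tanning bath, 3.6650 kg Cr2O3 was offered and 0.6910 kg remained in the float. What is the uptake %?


Formula: Uptake = (offered - residual) / offered * 100
Substituting: Uptake = (3.6650 - 0.6910) / 3.6650 * 100
Result: 81.1460 %


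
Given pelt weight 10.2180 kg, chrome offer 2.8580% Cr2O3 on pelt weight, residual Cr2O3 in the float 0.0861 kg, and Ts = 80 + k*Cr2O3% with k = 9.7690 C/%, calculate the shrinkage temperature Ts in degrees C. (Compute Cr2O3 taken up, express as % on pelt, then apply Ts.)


Offered = pelt * offer_pct / 100 = 10.2180 * 2.8580 / 100 = 0.2920 kg
Uptake = offered - residual = 0.2920 - 0.0861 = 0.2059 kg
Cr2O3% on pelt = uptake / pelt * 100 = 0.2059 / 10.2180 * 100 = 2.0154 %
Ts = 80 + k * Cr2O3% = 80 + 9.7690 * 2.0154 = 99.6881 C


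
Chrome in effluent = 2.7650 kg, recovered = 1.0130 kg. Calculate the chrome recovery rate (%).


Formula: Recovery = recovered / input * 100
Substituting: Recovery = 1.0130 / 2.7650 * 100
Result: 36.6365 %


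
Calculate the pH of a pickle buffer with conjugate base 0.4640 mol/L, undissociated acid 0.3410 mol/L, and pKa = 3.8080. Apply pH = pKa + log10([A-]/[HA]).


ratio = [A-] / [HA] = 0.4640 / 0.3410 = 1.3607
log10(ratio) = 0.1338
pH = pKa + log10(ratio) = 3.8080 + 0.1338 = 3.9418


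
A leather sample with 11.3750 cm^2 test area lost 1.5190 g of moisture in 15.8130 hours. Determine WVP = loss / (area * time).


Formula: WVP = loss / (area * time)
Substituting: WVP = 1.5190 / (11.3750 * 15.8130)
Result: 0.00844485 g/(cm^2*hr)


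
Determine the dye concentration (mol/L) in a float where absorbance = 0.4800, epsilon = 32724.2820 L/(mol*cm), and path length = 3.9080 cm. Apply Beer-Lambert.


Formula: c = A / (epsilon * l)
Substituting: c = 0.4800 / (32724.2820 * 3.9080)
Result: 3.7533e-06 mol/L


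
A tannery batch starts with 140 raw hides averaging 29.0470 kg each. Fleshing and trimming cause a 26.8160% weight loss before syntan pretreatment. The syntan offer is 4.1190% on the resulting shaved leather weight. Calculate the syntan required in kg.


Total_raw = N * avg_wt = 140 * 29.0470 = 4066.5800 kg
Substrate = Total_raw * (1 - loss/100) = 4066.5800 * (1 - 26.8160/100) = 2976.0859 kg
Syntan = Substrate * pct / 100 = 2976.0859 * 4.1190 / 100 = 122.5850 kg


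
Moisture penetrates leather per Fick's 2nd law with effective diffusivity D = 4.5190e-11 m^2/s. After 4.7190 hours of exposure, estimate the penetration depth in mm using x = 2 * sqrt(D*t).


t = 4.7190 hr * 3600 = 16988.4000 s
D * t = 4.5190e-11 * 16988.4000 = 7.6771e-07
x = 2 * sqrt(D*t) = 2 * sqrt(7.6771e-07) = 0.00175238 m = 1.7524 mm


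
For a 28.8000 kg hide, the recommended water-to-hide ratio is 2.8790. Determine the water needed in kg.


Formula: Water = hide_weight * ratio
Substituting: Water = 28.8000 * 2.8790
Result: 82.9152 kg


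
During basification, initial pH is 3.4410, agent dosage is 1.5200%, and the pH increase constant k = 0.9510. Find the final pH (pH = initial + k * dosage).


Formula: pH_final = pH_initial + k * base_pct
Substituting: pH_final = 3.4410 + 0.9510 * 1.5200
Result: 4.8865


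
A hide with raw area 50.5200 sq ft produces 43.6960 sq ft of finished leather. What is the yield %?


Formula: Yield = finished / raw * 100
Substituting: Yield = 43.6960 / 50.5200 * 100
Result: 86.4925 %


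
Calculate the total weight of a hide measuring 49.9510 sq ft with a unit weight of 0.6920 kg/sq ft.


Formula: Weight = area * weight_per_sqft
Substituting: Weight = 49.9510 * 0.6920
Result: 34.5661 kg


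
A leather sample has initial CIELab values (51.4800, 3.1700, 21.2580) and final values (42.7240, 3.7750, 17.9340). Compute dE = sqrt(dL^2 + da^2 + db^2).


dL = -8.7560, da = 0.6050, db = -3.3240
dE = sqrt((-8.7560)^2 + 0.6050^2 + (-3.3240)^2) = 9.3852


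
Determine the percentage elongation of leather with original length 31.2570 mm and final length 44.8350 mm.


Formula: Elongation = (Lf - L0) / L0 * 100
Substituting: Elongation = (44.8350 - 31.2570) / 31.2570 * 100
Result: 43.4399 %


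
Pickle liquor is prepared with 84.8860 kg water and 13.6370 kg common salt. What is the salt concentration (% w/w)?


Formula: Conc = salt / (water + salt) * 100
Substituting: Conc = 13.6370 / (84.8860 + 13.6370) * 100
Result: 13.8414 %


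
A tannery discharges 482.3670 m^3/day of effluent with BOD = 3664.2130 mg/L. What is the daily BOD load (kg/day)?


Formula: BOD_load = volume * conc / 1000
Substituting: BOD_load = 482.3670 * 3664.2130 / 1000
Result: 1767.4954 kg/day


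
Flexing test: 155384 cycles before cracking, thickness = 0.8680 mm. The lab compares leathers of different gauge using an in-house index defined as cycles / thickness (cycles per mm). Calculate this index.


Formula: Index = cycles / thickness
Substituting: Index = 155384 / 0.8680
Result: 179013.8249 cycles/mm


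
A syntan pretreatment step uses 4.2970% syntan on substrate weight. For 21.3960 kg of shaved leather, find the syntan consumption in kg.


Formula: Syntan = substrate * pct / 100
Substituting: Syntan = 21.3960 * 4.2970 / 100
Result: 0.9194 kg


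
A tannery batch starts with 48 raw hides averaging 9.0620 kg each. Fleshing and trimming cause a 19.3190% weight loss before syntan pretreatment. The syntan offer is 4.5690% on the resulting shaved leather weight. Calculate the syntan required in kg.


Total_raw = N * avg_wt = 48 * 9.0620 = 434.9760 kg
Substrate = Total_raw * (1 - loss/100) = 434.9760 * (1 - 19.3190/100) = 350.9430 kg
Syntan = Substrate * pct / 100 = 350.9430 * 4.5690 / 100 = 16.0346 kg


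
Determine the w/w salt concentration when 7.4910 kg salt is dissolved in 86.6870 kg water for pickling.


Formula: Conc = salt / (water + salt) * 100
Substituting: Conc = 7.4910 / (86.6870 + 7.4910) * 100
Result: 7.9541 %


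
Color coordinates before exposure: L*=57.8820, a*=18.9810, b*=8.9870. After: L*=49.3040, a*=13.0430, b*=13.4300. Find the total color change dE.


dL = -8.5780, da = -5.9380, db = 4.4430
dE = sqrt((-8.5780)^2 + (-5.9380)^2 + 4.4430^2) = 11.3394


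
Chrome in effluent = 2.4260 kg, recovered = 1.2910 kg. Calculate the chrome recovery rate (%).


Formula: Recovery = recovered / input * 100
Substituting: Recovery = 1.2910 / 2.4260 * 100
Result: 53.2152 %


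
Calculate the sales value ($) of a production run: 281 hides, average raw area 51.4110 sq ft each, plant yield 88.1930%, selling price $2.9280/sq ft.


Raw_total = N * avg_area = 281 * 51.4110 = 14446.4910 sq ft
Finished = Raw_total * yield / 100 = 14446.4910 * 88.1930 / 100 = 12740.7938 sq ft
Value = Finished * price = 12740.7938 * 2.9280 = 37305.0443 $


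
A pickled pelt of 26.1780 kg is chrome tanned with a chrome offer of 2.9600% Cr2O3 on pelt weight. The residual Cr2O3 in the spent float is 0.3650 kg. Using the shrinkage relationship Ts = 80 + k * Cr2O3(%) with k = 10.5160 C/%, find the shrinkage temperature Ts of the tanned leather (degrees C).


Offered = pelt * offer_pct / 100 = 26.1780 * 2.9600 / 100 = 0.7749 kg
Uptake = offered - residual = 0.7749 - 0.3650 = 0.4099 kg
Cr2O3% on pelt = uptake / pelt * 100 = 0.4099 / 26.1780 * 100 = 1.5657 %
Ts = 80 + k * Cr2O3% = 80 + 10.5160 * 1.5657 = 96.4649 C


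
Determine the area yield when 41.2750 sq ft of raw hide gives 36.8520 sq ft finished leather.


Formula: Yield = finished / raw * 100
Substituting: Yield = 36.8520 / 41.2750 * 100
Result: 89.2841 %


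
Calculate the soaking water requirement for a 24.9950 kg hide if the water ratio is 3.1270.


Formula: Water = hide_weight * ratio
Substituting: Water = 24.9950 * 3.1270
Result: 78.1594 kg


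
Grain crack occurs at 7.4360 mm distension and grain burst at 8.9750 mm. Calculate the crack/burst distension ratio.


Formula: Ratio = crack / burst
Substituting: Ratio = 7.4360 / 8.9750
Result: 0.8285


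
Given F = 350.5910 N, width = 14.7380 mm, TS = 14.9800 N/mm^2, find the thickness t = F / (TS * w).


Formula: t = F / (TS * w)
Substituting: t = 350.5910 / (14.9800 * 14.7380)
Result: 1.5880 mm


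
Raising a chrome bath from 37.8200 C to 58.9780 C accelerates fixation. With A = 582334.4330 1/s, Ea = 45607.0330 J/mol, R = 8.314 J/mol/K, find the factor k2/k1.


T1 = 37.8200 + 273.15 = 310.9700 K; T2 = 58.9780 + 273.15 = 332.1280 K
k1 = A * exp(-Ea/(R*T1)) = 582334.4330 * exp(-45607.0330/(8.314*310.9700)) = 0.0127097 1/s
k2 = A * exp(-Ea/(R*T2)) = 582334.4330 * exp(-45607.0330/(8.314*332.1280)) = 0.0390999 1/s
k2/k1 = 0.0390999 / 0.0127097 = 3.0764


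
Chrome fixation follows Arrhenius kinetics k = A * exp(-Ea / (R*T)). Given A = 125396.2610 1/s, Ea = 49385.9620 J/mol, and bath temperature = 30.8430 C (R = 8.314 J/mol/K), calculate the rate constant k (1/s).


T_K = T_C + 273.15 = 30.8430 + 273.15 = 303.9930 K
exponent = -Ea / (R * T_K) = -49385.9620 / (8.314 * 303.9930) = -19.5402
k = A * exp(exponent) = 125396.2610 * exp(-19.5402) = 4.0932e-04 1/s


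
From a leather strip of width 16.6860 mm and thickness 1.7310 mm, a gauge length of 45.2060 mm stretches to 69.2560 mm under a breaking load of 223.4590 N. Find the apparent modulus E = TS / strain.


TS = F / (w * t) = 223.4590 / (16.6860 * 1.7310) = 7.7366 N/mm^2
strain = (Lf - L0) / L0 = (69.2560 - 45.2060) / 45.2060 = 0.5320
E = TS / strain = 7.7366 / 0.5320 = 14.5422 N/mm^2


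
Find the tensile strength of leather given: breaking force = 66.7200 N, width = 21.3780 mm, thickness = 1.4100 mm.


Formula: TS = force / (width * thickness)
Substituting: TS = 66.7200 / (21.3780 * 1.4100)
Result: 2.2135 N/mm^2


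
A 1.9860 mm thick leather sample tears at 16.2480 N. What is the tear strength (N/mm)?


Formula: Tear strength = force / thickness
Substituting: Tear strength = 16.2480 / 1.9860
Result: 8.1813 N/mm


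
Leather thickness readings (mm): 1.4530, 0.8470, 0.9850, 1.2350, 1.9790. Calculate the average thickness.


Formula: Average = sum / n
Substituting: Average = 6.4990 / 5
Result: 1.2998 mm


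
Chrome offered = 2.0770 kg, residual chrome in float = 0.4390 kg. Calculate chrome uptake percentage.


Formula: Uptake = (offered - residual) / offered * 100
Substituting: Uptake = (2.0770 - 0.4390) / 2.0770 * 100
Result: 78.8637 %


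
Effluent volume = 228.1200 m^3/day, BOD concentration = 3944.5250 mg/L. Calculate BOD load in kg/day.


Formula: BOD_load = volume * conc / 1000
Substituting: BOD_load = 228.1200 * 3944.5250 / 1000
Result: 899.8250 kg/day


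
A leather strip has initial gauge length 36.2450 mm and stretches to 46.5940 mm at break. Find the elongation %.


Formula: Elongation = (Lf - L0) / L0 * 100
Substituting: Elongation = (46.5940 - 36.2450) / 36.2450 * 100
Result: 28.5529 %


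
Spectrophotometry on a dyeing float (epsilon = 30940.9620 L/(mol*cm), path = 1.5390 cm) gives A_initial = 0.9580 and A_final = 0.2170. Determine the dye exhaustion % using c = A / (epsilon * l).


c_initial = A_i / (epsilon * l) = 0.9580 / (30940.9620 * 1.5390) = 2.0118e-05 mol/L
c_final = A_f / (epsilon * l) = 0.2170 / (30940.9620 * 1.5390) = 4.5571e-06 mol/L
Exhaustion = (c_initial - c_final) / c_initial * 100 = (2.0118e-05 - 4.5571e-06) / 2.0118e-05 * 100 = 77.3486 %


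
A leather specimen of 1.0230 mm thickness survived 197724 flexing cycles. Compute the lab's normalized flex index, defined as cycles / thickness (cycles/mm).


Formula: Index = cycles / thickness
Substituting: Index = 197724 / 1.0230
Result: 193278.5924 cycles/mm


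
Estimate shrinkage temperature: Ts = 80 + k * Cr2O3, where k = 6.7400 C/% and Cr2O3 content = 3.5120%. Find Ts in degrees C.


Formula: Ts = 80 + k * Cr2O3
Substituting: Ts = 80 + 6.7400 * 3.5120
Result: 103.6709 C


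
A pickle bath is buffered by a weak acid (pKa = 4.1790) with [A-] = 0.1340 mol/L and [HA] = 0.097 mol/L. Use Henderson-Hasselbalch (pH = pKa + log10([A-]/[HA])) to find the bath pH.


ratio = [A-] / [HA] = 0.1340 / 0.097 = 1.3814
log10(ratio) = 0.1403
pH = pKa + log10(ratio) = 4.1790 + 0.1403 = 4.3193


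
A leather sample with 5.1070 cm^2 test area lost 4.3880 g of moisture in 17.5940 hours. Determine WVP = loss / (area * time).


Formula: WVP = loss / (area * time)
Substituting: WVP = 4.3880 / (5.1070 * 17.5940)
Result: 0.0488356 g/(cm^2*hr)


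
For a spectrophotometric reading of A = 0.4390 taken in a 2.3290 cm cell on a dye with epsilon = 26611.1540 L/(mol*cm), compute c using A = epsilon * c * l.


Formula: c = A / (epsilon * l)
Substituting: c = 0.4390 / (26611.1540 * 2.3290)
Result: 7.0832e-06 mol/L


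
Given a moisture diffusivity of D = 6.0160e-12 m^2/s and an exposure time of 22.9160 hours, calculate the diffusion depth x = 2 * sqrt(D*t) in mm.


t = 22.9160 hr * 3600 = 82497.6000 s
D * t = 6.0160e-12 * 82497.6000 = 4.9631e-07
x = 2 * sqrt(D*t) = 2 * sqrt(4.9631e-07) = 0.00140898 m = 1.4090 mm


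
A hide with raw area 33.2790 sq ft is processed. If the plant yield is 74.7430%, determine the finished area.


Formula: finished = raw * yield / 100
Substituting: finished = 33.2790 * 74.7430 / 100
Result: 24.8737 sq ft


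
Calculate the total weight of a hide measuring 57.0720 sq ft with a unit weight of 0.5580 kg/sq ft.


Formula: Weight = area * weight_per_sqft
Substituting: Weight = 57.0720 * 0.5580
Result: 31.8462 kg


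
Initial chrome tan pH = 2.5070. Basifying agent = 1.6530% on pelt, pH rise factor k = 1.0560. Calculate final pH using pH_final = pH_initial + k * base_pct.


Formula: pH_final = pH_initial + k * base_pct
Substituting: pH_final = 2.5070 + 1.0560 * 1.6530
Result: 4.2526


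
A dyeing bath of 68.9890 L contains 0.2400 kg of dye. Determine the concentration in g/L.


Formula: Conc = dye_mass(kg) / volume(L) * 1000
Substituting: Conc = 0.2400 / 68.9890 * 1000
Result: 3.4788 g/L


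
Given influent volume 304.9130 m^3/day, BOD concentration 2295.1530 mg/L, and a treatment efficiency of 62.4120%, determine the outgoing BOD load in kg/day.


Load_in = volume * conc / 1000 = 304.9130 * 2295.1530 / 1000 = 699.8220 kg/day
Removed = Load_in * eff / 100 = 699.8220 * 62.4120 / 100 = 436.7729 kg/day
Load_out = Load_in - Removed = 699.8220 - 436.7729 = 263.0491 kg/day


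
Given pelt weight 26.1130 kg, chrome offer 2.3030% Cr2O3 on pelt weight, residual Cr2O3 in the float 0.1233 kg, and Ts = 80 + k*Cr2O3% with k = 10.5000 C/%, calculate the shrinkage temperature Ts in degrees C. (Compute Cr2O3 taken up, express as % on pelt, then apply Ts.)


Offered = pelt * offer_pct / 100 = 26.1130 * 2.3030 / 100 = 0.6014 kg
Uptake = offered - residual = 0.6014 - 0.1233 = 0.4781 kg
Cr2O3% on pelt = uptake / pelt * 100 = 0.4781 / 26.1130 * 100 = 1.8308 %
Ts = 80 + k * Cr2O3% = 80 + 10.5000 * 1.8308 = 99.2236 C


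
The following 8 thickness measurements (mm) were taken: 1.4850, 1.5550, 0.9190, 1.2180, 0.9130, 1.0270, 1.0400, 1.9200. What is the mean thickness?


Formula: Average = sum / n
Substituting: Average = 10.0770 / 8
Result: 1.2596 mm


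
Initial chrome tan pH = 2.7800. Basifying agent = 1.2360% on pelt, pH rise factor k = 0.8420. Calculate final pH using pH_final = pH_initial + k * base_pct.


Formula: pH_final = pH_initial + k * base_pct
Substituting: pH_final = 2.7800 + 0.8420 * 1.2360
Result: 3.8207


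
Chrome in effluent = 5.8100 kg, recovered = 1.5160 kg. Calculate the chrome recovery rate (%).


Formula: Recovery = recovered / input * 100
Substituting: Recovery = 1.5160 / 5.8100 * 100
Result: 26.0929 %


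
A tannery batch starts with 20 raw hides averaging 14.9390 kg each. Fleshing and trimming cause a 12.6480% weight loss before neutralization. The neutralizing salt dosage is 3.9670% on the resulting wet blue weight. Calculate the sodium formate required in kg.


Total_raw = N * avg_wt = 20 * 14.9390 = 298.7800 kg
Substrate = Total_raw * (1 - loss/100) = 298.7800 * (1 - 12.6480/100) = 260.9903 kg
Neutralizer = Substrate * pct / 100 = 260.9903 * 3.9670 / 100 = 10.3535 kg


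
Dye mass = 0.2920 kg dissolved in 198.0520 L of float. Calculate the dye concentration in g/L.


Formula: Conc = dye_mass(kg) / volume(L) * 1000
Substituting: Conc = 0.2920 / 198.0520 * 1000
Result: 1.4744 g/L


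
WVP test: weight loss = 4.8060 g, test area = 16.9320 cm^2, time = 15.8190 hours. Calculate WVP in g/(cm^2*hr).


Formula: WVP = loss / (area * time)
Substituting: WVP = 4.8060 / (16.9320 * 15.8190)
Result: 0.0179431 g/(cm^2*hr)


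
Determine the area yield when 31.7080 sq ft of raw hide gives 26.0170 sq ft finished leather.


Formula: Yield = finished / raw * 100
Substituting: Yield = 26.0170 / 31.7080 * 100
Result: 82.0518 %


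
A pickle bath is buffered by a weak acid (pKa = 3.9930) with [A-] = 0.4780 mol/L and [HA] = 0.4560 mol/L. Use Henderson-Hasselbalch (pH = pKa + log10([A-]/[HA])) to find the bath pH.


ratio = [A-] / [HA] = 0.4780 / 0.4560 = 1.0482
log10(ratio) = 0.0204631
pH = pKa + log10(ratio) = 3.9930 + 0.0204631 = 4.0135


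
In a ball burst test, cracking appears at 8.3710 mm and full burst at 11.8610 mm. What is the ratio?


Formula: Ratio = crack / burst
Substituting: Ratio = 8.3710 / 11.8610
Result: 0.7058


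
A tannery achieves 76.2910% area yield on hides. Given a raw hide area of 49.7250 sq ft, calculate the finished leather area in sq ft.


Formula: finished = raw * yield / 100
Substituting: finished = 49.7250 * 76.2910 / 100
Result: 37.9357 sq ft


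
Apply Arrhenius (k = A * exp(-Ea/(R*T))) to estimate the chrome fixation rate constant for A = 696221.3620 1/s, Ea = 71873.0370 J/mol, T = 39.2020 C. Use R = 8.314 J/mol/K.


T_K = T_C + 273.15 = 39.2020 + 273.15 = 312.3520 K
exponent = -Ea / (R * T_K) = -71873.0370 / (8.314 * 312.3520) = -27.6765
k = A * exp(exponent) = 696221.3620 * exp(-27.6765) = 6.6525e-07 1/s


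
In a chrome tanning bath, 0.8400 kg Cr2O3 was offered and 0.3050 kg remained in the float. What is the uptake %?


Formula: Uptake = (offered - residual) / offered * 100
Substituting: Uptake = (0.8400 - 0.3050) / 0.8400 * 100
Result: 63.6905 %


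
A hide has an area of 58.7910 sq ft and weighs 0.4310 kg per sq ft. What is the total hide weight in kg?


Formula: Weight = area * weight_per_sqft
Substituting: Weight = 58.7910 * 0.4310
Result: 25.3389 kg


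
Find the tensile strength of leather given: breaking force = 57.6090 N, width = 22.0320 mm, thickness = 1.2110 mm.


Formula: TS = force / (width * thickness)
Substituting: TS = 57.6090 / (22.0320 * 1.2110)
Result: 2.1592 N/mm^2


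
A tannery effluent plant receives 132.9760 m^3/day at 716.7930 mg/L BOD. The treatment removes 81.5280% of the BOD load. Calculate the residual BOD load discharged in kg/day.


Load_in = volume * conc / 1000 = 132.9760 * 716.7930 / 1000 = 95.3163 kg/day
Removed = Load_in * eff / 100 = 95.3163 * 81.5280 / 100 = 77.7094 kg/day
Load_out = Load_in - Removed = 95.3163 - 77.7094 = 17.6068 kg/day


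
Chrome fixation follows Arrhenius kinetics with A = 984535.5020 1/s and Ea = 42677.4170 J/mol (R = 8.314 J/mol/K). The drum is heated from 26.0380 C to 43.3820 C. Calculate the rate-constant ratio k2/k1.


T1 = 26.0380 + 273.15 = 299.1880 K; T2 = 43.3820 + 273.15 = 316.5320 K
k1 = A * exp(-Ea/(R*T1)) = 984535.5020 * exp(-42677.4170/(8.314*299.1880)) = 0.0348335 1/s
k2 = A * exp(-Ea/(R*T2)) = 984535.5020 * exp(-42677.4170/(8.314*316.5320)) = 0.0891822 1/s
k2/k1 = 0.0891822 / 0.0348335 = 2.5602


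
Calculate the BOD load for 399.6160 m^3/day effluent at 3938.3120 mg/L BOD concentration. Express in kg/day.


Formula: BOD_load = volume * conc / 1000
Substituting: BOD_load = 399.6160 * 3938.3120 / 1000
Result: 1573.8125 kg/day


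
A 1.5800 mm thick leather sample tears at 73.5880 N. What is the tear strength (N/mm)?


Formula: Tear strength = force / thickness
Substituting: Tear strength = 73.5880 / 1.5800
Result: 46.5747 N/mm


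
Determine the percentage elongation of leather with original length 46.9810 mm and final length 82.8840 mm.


Formula: Elongation = (Lf - L0) / L0 * 100
Substituting: Elongation = (82.8840 - 46.9810) / 46.9810 * 100
Result: 76.4203 %


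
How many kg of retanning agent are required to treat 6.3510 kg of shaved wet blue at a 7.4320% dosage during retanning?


Formula: Retan = substrate * pct / 100
Substituting: Retan = 6.3510 * 7.4320 / 100
Result: 0.4720 kg


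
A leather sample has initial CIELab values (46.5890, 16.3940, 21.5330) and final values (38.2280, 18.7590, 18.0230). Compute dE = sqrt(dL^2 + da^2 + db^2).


dL = -8.3610, da = 2.3650, db = -3.5100
dE = sqrt((-8.3610)^2 + 2.3650^2 + (-3.5100)^2) = 9.3712


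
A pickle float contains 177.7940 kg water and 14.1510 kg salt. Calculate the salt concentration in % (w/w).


Formula: Conc = salt / (water + salt) * 100
Substituting: Conc = 14.1510 / (177.7940 + 14.1510) * 100
Result: 7.3724 %


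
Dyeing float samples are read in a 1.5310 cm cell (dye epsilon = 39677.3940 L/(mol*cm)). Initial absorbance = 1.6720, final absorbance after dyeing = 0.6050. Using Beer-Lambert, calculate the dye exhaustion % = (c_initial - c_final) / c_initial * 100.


c_initial = A_i / (epsilon * l) = 1.6720 / (39677.3940 * 1.5310) = 2.7524e-05 mol/L
c_final = A_f / (epsilon * l) = 0.6050 / (39677.3940 * 1.5310) = 9.9595e-06 mol/L
Exhaustion = (c_initial - c_final) / c_initial * 100 = (2.7524e-05 - 9.9595e-06) / 2.7524e-05 * 100 = 63.8158 %


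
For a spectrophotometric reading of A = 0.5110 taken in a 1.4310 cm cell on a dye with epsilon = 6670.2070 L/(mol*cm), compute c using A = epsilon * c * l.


Formula: c = A / (epsilon * l)
Substituting: c = 0.5110 / (6670.2070 * 1.4310)
Result: 5.3536e-05 mol/L


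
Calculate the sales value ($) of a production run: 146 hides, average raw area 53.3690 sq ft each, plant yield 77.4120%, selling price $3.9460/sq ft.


Raw_total = N * avg_area = 146 * 53.3690 = 7791.8740 sq ft
Finished = Raw_total * yield / 100 = 7791.8740 * 77.4120 / 100 = 6031.8455 sq ft
Value = Finished * price = 6031.8455 * 3.9460 = 23801.6623 $
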